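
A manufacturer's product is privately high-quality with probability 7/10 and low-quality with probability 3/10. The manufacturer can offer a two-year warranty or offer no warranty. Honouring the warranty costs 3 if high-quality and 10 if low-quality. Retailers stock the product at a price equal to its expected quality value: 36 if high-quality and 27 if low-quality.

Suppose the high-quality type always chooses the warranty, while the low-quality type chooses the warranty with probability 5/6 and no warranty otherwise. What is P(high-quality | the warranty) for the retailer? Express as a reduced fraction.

14/19

P(the warranty) = (7/10)·1 + (3/10)·(5/6) = 19/20.
By Bayes' rule, P(high-quality | the warranty) = (7/10) / (19/20) = 14/19.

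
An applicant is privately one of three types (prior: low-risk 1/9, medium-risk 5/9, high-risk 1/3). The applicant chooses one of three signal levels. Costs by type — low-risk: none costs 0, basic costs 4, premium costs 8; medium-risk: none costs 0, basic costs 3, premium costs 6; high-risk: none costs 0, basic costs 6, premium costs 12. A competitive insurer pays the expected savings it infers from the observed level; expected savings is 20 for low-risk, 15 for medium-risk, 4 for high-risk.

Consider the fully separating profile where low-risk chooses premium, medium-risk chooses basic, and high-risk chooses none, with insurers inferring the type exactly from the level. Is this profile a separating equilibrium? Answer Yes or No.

No

Separating rebates: premium → 20, basic → 15, none → 4.
low-risk (assigned premium): none: 4 − 0 = 4; basic: 15 − 4 = 11; premium: 20 − 8 = 12. low-risk stays.
medium-risk (assigned basic): none: 4 − 0 = 4; basic: 15 − 3 = 12; premium: 20 − 6 = 14. medium-risk prefers premium.
high-risk (assigned none): none: 4 − 0 = 4; basic: 15 − 6 = 9; premium: 20 − 12 = 8. high-risk prefers basic.
At least one type deviates; the separating profile fails.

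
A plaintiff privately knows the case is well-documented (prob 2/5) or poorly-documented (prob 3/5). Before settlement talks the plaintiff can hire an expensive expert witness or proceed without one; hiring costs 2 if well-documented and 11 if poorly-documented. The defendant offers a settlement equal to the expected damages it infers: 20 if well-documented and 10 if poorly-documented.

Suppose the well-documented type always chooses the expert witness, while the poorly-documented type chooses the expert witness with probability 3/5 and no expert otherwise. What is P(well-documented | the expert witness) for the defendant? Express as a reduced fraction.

P(the expert witness) = (2/5)·1 + (3/5)·(3/5) = 19/25.
By Bayes' rule, P(well-documented | the expert witness) = (2/5) / (19/25) = 10/19.

10/19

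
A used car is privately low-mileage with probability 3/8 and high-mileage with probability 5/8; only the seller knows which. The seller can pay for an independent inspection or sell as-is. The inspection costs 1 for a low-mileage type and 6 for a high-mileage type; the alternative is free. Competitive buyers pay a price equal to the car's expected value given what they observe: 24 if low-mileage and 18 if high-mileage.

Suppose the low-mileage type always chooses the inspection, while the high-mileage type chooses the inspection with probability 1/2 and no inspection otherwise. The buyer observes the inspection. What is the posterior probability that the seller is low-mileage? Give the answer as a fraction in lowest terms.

P(the inspection) = (3/8)·1 + (5/8)·(1/2) = 11/16.
By Bayes' rule, P(low-mileage | the inspection) = (3/8) / (11/16) = 6/11.

6/11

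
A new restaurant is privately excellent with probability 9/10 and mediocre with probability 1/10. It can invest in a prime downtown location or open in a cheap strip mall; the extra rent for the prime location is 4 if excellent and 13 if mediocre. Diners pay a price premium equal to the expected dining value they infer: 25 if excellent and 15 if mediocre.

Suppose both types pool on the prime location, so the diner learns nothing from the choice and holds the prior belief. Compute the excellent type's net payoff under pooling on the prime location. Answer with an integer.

Pooled price premium = 9/10·25 + 1/10·15 = 24.
excellent pays cost 4 for the prime location, so net payoff = 24 − 4 = 20.

20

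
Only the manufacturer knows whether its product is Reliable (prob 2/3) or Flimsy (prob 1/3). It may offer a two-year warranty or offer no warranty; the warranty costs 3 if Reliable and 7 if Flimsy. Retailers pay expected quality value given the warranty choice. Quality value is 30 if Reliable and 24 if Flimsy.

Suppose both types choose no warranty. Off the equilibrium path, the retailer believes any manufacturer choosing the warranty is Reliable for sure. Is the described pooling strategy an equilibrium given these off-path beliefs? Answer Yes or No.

Yes

On path, the retailer holds the prior and pays 2/3·30 + 1/3·24 = 28. Off path (the warranty), believing Reliable, it pays 30.
Reliable: no warranty nets 28; the warranty nets 30 − 3 = 27. Reliable stays.
Flimsy: no warranty nets 28; the warranty nets 30 − 7 = 23. Flimsy stays.
No type deviates, so pooling is sustained.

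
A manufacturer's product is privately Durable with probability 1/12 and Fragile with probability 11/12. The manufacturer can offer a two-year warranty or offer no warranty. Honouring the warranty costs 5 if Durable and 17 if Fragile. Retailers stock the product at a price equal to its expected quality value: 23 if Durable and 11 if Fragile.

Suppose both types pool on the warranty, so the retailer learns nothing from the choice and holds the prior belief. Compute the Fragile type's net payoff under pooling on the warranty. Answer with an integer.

-5

Pooled price = 1/12·23 + 11/12·11 = 12.
Fragile pays cost 17 for the warranty, so net payoff = 12 − 17 = -5.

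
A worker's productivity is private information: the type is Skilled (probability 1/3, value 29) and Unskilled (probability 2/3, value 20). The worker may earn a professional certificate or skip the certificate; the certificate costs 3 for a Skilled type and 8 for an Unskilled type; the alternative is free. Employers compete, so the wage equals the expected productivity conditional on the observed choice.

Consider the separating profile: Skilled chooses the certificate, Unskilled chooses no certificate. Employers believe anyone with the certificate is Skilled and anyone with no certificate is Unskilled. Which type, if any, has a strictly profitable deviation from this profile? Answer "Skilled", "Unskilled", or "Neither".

The certificate pays 29; no certificate pays 20.
Skilled: assigned the certificate, nets 29 − 3 = 26; deviating to no certificate nets 20.
Unskilled: assigned no certificate, nets 20; deviating to the certificate nets 29 − 8 = 21.
The Unskilled type gains 1 by deviating.

Unskilled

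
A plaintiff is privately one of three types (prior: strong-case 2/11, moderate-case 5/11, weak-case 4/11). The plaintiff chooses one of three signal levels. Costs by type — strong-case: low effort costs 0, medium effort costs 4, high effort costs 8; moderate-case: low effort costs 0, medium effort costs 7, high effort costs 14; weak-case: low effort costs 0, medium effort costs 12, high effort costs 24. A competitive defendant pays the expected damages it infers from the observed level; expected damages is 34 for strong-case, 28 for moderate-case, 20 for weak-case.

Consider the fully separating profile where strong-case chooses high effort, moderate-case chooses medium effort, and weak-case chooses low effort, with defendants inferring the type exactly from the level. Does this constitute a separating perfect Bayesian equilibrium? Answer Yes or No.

Yes

Separating settlements: high effort → 34, medium effort → 28, low effort → 20.
strong-case (assigned high effort): low effort: 20 − 0 = 20; medium effort: 28 − 4 = 24; high effort: 34 − 8 = 26. strong-case stays.
moderate-case (assigned medium effort): low effort: 20 − 0 = 20; medium effort: 28 − 7 = 21; high effort: 34 − 14 = 20. moderate-case stays.
weak-case (assigned low effort): low effort: 20 − 0 = 20; medium effort: 28 − 12 = 16; high effort: 34 − 24 = 10. weak-case stays.
Every type prefers its assigned level; separation holds.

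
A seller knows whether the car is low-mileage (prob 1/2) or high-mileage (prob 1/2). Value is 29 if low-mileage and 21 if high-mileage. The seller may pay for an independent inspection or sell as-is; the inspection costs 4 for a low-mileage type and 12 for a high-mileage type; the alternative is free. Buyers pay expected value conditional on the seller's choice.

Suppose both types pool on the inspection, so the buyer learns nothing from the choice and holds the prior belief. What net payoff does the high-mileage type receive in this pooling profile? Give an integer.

Pooled price = 1/2·29 + 1/2·21 = 25.
high-mileage pays cost 12 for the inspection, so net payoff = 25 − 12 = 13.

13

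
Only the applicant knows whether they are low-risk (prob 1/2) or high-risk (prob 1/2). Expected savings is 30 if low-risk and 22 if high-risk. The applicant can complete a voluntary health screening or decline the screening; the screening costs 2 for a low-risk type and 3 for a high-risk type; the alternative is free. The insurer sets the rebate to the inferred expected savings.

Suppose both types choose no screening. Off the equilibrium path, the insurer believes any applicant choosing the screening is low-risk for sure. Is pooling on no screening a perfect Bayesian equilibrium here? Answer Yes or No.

No

On path, the insurer holds the prior and pays 1/2·30 + 1/2·22 = 26. Off path (the screening), believing low-risk, it pays 30.
low-risk: no screening nets 26; the screening nets 30 − 2 = 28. low-risk would deviate.
high-risk: no screening nets 26; the screening nets 30 − 3 = 27. high-risk would deviate.
A type deviates, so pooling fails.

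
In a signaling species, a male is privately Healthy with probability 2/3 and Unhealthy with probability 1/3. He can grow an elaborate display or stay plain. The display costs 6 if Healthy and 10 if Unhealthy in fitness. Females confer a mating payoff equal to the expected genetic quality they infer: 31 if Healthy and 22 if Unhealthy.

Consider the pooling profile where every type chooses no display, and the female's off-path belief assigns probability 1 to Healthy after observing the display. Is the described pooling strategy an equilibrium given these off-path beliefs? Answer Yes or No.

Yes

On path, the female holds the prior and pays 2/3·31 + 1/3·22 = 28. Off path (the display), believing Healthy, it pays 31.
Healthy: no display nets 28; the display nets 31 − 6 = 25. Healthy stays.
Unhealthy: no display nets 28; the display nets 31 − 10 = 21. Unhealthy stays.
No type deviates, so pooling is sustained.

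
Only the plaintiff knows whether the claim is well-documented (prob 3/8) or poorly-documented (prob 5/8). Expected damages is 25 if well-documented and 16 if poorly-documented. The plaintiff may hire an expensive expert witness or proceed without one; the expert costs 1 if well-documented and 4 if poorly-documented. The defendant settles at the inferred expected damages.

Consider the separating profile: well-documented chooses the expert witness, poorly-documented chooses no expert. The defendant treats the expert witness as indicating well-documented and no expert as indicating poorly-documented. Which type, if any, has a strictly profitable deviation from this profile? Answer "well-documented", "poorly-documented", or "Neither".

The expert witness pays 25; no expert pays 16.
well-documented: assigned the expert witness, nets 25 − 1 = 24; deviating to no expert nets 16.
poorly-documented: assigned no expert, nets 16; deviating to the expert witness nets 25 − 4 = 21.
The poorly-documented type gains 5 by deviating.

poorly-documented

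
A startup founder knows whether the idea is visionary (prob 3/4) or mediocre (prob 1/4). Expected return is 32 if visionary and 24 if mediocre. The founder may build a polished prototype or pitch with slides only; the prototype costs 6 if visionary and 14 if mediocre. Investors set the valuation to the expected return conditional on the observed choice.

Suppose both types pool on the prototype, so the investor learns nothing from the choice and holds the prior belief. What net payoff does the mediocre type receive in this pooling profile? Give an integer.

Pooled valuation = 3/4·32 + 1/4·24 = 30.
mediocre pays cost 14 for the prototype, so net payoff = 30 − 14 = 16.

16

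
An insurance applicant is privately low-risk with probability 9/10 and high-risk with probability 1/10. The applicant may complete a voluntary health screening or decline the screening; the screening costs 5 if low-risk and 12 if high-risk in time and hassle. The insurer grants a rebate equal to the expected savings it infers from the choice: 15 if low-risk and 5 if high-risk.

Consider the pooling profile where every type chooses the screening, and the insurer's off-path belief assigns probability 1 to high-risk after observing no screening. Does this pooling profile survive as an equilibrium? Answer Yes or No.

On path, the insurer holds the prior and pays 9/10·15 + 1/10·5 = 14. Off path (no screening), believing high-risk, it pays 5.
low-risk: the screening nets 14 − 5 = 9; no screening nets 5. low-risk stays.
high-risk: the screening nets 14 − 12 = 2; no screening nets 5. high-risk would deviate.
A type deviates, so pooling fails.

No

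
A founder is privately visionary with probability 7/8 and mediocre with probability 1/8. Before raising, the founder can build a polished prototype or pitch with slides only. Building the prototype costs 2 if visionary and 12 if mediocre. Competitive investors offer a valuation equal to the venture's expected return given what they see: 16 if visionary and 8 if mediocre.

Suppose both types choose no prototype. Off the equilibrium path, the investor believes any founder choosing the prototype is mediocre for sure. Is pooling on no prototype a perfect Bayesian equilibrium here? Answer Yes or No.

Yes

On path, the investor holds the prior and pays 7/8·16 + 1/8·8 = 15. Off path (the prototype), believing mediocre, it pays 8.
visionary: no prototype nets 15; the prototype nets 8 − 2 = 6. visionary stays.
mediocre: no prototype nets 15; the prototype nets 8 − 12 = -4. mediocre stays.
No type deviates, so pooling is sustained.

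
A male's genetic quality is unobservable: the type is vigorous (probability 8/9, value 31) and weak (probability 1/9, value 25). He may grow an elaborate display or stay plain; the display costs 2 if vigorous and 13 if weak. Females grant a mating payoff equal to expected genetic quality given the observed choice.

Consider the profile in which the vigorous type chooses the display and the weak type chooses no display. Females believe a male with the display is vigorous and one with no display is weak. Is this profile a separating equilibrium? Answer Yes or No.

Yes

Under these beliefs, the display earns mating payoff 31 and no display earns mating payoff 25.
vigorous: the display nets 31 − 2 = 29; no display nets 25. vigorous prefers the display.
weak: the display nets 31 − 13 = 18; no display nets 25. weak prefers no display.
Neither type deviates, so the separating profile is an equilibrium.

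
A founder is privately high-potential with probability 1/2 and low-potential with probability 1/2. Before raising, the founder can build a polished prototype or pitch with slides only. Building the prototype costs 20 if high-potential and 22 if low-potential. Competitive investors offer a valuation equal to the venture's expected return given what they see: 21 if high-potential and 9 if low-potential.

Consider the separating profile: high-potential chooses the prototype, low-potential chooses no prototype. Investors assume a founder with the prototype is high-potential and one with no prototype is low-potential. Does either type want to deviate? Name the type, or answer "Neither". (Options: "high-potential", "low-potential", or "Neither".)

high-potential

The prototype pays 21; no prototype pays 9.
high-potential: assigned the prototype, nets 21 − 20 = 1; deviating to no prototype nets 9.
low-potential: assigned no prototype, nets 9; deviating to the prototype nets 21 − 22 = -1.
The high-potential type gains 8 by deviating.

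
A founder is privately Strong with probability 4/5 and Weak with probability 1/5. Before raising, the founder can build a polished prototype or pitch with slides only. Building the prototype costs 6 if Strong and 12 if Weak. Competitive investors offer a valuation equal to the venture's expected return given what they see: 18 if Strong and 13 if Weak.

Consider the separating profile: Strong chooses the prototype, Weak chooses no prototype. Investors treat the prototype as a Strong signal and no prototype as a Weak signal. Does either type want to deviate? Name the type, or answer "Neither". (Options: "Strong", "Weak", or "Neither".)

The prototype pays 18; no prototype pays 13.
Strong: assigned the prototype, nets 18 − 6 = 12; deviating to no prototype nets 13.
Weak: assigned no prototype, nets 13; deviating to the prototype nets 18 − 12 = 6.
The Strong type gains 1 by deviating.

Strong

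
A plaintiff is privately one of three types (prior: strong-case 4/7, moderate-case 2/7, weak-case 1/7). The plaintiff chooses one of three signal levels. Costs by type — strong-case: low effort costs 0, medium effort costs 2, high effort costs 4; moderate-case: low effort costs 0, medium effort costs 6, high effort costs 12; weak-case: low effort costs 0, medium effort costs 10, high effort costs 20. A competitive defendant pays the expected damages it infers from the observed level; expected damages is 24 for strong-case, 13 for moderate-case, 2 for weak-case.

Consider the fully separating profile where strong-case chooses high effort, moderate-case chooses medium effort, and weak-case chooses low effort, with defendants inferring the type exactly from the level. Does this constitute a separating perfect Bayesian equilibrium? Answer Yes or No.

No

Separating settlements: high effort → 24, medium effort → 13, low effort → 2.
strong-case (assigned high effort): low effort: 2 − 0 = 2; medium effort: 13 − 2 = 11; high effort: 24 − 4 = 20. strong-case stays.
moderate-case (assigned medium effort): low effort: 2 − 0 = 2; medium effort: 13 − 6 = 7; high effort: 24 − 12 = 12. moderate-case prefers high effort.
weak-case (assigned low effort): low effort: 2 − 0 = 2; medium effort: 13 − 10 = 3; high effort: 24 − 20 = 4. weak-case prefers high effort.
At least one type deviates; the separating profile fails.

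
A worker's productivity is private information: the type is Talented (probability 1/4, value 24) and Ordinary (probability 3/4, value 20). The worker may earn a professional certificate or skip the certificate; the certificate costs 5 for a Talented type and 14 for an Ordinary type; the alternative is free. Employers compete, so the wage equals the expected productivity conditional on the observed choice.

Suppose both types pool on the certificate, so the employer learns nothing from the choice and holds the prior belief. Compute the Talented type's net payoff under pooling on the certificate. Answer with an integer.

Pooled wage = 1/4·24 + 3/4·20 = 21.
Talented pays cost 5 for the certificate, so net payoff = 21 − 5 = 16.

16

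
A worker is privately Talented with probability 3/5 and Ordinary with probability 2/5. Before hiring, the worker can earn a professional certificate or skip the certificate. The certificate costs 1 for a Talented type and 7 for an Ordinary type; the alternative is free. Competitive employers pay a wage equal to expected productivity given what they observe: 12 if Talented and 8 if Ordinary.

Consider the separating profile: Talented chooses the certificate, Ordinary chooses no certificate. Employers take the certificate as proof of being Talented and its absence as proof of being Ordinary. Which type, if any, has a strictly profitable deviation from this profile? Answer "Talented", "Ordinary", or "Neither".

Neither

The certificate pays 12; no certificate pays 8.
Talented: assigned the certificate, nets 12 − 1 = 11; deviating to no certificate nets 8.
Ordinary: assigned no certificate, nets 8; deviating to the certificate nets 12 − 7 = 5.
Both types strictly prefer their assigned action; no profitable deviation.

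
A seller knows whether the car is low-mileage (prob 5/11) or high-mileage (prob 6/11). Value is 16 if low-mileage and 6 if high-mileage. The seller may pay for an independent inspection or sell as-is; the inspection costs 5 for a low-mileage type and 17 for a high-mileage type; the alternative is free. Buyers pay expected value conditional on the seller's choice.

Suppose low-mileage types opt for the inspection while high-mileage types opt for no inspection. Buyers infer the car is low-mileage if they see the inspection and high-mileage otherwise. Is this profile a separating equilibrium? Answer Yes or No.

Under these beliefs, the inspection earns price 16 and no inspection earns price 6.
low-mileage: the inspection nets 16 − 5 = 11; no inspection nets 6. low-mileage prefers the inspection.
high-mileage: the inspection nets 16 − 17 = -1; no inspection nets 6. high-mileage prefers no inspection.
Neither type deviates, so the separating profile is an equilibrium.

Yes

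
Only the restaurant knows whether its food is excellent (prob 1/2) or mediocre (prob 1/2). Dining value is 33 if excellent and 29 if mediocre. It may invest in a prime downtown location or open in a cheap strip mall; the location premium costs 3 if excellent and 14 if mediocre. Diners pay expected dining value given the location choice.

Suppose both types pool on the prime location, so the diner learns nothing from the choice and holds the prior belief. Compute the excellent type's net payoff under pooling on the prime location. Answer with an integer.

28

Pooled price premium = 1/2·33 + 1/2·29 = 31.
excellent pays cost 3 for the prime location, so net payoff = 31 − 3 = 28.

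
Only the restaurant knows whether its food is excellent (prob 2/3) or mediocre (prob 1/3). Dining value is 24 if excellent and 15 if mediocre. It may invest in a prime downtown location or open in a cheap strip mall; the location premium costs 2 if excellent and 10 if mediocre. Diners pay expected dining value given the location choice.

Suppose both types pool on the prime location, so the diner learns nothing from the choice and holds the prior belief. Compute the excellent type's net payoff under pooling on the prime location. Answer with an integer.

Pooled price premium = 2/3·24 + 1/3·15 = 21.
excellent pays cost 2 for the prime location, so net payoff = 21 − 2 = 19.

19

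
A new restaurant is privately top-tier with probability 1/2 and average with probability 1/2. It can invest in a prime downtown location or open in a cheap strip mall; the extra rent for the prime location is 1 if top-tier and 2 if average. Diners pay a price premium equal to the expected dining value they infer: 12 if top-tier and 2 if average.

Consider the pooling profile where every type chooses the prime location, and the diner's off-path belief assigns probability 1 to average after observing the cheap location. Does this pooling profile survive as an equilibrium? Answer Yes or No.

Yes

On path, the diner holds the prior and pays 1/2·12 + 1/2·2 = 7. Off path (the cheap location), believing average, it pays 2.
top-tier: the prime location nets 7 − 1 = 6; the cheap location nets 2. top-tier stays.
average: the prime location nets 7 − 2 = 5; the cheap location nets 2. average stays.
No type deviates, so pooling is sustained.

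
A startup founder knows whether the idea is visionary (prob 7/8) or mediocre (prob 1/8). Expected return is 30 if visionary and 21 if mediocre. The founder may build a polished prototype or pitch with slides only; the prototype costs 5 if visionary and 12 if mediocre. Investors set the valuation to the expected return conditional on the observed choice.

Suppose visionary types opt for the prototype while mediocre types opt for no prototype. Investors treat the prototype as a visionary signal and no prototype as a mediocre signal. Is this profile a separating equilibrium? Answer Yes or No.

Under these beliefs, the prototype earns valuation 30 and no prototype earns valuation 21.
visionary: the prototype nets 30 − 5 = 25; no prototype nets 21. visionary prefers the prototype.
mediocre: the prototype nets 30 − 12 = 18; no prototype nets 21. mediocre prefers no prototype.
Neither type deviates, so the separating profile is an equilibrium.

Yes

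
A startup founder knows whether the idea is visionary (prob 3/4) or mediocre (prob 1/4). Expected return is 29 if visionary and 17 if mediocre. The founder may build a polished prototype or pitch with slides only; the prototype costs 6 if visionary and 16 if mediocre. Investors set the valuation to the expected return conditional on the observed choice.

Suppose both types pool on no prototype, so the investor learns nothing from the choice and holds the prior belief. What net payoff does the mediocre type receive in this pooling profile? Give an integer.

26

Pooled valuation = 3/4·29 + 1/4·17 = 26.
mediocre pays no cost for no prototype, so net payoff = 26.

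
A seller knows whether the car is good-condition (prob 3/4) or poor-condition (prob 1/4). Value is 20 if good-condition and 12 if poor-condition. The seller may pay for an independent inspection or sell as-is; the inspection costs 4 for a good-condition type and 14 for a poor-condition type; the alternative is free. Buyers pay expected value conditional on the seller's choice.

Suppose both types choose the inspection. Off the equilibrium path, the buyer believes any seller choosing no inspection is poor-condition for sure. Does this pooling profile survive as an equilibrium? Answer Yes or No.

No

On path, the buyer holds the prior and pays 3/4·20 + 1/4·12 = 18. Off path (no inspection), believing poor-condition, it pays 12.
good-condition: the inspection nets 18 − 4 = 14; no inspection nets 12. good-condition stays.
poor-condition: the inspection nets 18 − 14 = 4; no inspection nets 12. poor-condition would deviate.
A type deviates, so pooling fails.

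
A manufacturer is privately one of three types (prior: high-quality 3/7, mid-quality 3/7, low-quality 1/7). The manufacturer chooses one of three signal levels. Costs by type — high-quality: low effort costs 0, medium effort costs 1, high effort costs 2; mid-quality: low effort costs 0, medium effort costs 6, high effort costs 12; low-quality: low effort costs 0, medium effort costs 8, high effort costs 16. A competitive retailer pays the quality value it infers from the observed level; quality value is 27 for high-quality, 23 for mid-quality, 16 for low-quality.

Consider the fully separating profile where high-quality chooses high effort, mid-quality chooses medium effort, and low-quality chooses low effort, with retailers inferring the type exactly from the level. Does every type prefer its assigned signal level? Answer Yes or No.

Yes

Separating prices: high effort → 27, medium effort → 23, low effort → 16.
high-quality (assigned high effort): low effort: 16 − 0 = 16; medium effort: 23 − 1 = 22; high effort: 27 − 2 = 25. high-quality stays.
mid-quality (assigned medium effort): low effort: 16 − 0 = 16; medium effort: 23 − 6 = 17; high effort: 27 − 12 = 15. mid-quality stays.
low-quality (assigned low effort): low effort: 16 − 0 = 16; medium effort: 23 − 8 = 15; high effort: 27 − 16 = 11. low-quality stays.
Every type prefers its assigned level; separation holds.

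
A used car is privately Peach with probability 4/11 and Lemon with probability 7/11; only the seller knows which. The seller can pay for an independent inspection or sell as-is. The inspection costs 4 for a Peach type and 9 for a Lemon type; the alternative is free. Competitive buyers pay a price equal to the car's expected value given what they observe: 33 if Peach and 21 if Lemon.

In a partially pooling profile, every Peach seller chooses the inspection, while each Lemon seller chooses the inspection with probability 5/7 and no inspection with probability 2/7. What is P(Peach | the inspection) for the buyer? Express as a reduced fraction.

4/9

P(the inspection) = (4/11)·1 + (7/11)·(5/7) = 9/11.
By Bayes' rule, P(Peach | the inspection) = (4/11) / (9/11) = 4/9.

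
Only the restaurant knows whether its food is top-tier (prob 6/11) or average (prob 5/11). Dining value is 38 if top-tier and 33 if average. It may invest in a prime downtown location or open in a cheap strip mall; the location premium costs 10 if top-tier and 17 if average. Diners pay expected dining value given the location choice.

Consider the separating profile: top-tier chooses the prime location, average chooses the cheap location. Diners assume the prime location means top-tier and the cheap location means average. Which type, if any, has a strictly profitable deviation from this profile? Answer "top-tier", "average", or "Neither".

top-tier

The prime location pays 38; the cheap location pays 33.
top-tier: assigned the prime location, nets 38 − 10 = 28; deviating to the cheap location nets 33.
average: assigned the cheap location, nets 33; deviating to the prime location nets 38 − 17 = 21.
The top-tier type gains 5 by deviating.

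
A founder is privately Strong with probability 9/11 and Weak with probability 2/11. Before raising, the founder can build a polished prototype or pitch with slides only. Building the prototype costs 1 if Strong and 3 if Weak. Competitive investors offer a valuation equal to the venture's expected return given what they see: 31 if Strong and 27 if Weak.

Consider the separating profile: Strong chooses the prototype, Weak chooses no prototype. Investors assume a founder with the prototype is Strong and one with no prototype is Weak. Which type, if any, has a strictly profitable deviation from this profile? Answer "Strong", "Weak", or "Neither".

The prototype pays 31; no prototype pays 27.
Strong: assigned the prototype, nets 31 − 1 = 30; deviating to no prototype nets 27.
Weak: assigned no prototype, nets 27; deviating to the prototype nets 31 − 3 = 28.
The Weak type gains 1 by deviating.

Weak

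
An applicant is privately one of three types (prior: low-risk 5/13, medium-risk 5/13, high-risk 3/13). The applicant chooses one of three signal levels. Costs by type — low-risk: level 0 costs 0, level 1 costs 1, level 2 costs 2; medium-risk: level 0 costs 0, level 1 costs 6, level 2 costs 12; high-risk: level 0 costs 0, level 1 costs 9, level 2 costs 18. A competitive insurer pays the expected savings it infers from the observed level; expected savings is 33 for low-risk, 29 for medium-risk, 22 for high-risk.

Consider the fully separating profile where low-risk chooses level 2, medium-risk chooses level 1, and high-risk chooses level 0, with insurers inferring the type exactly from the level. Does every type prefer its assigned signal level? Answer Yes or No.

Yes

Separating rebates: level 2 → 33, level 1 → 29, level 0 → 22.
low-risk (assigned level 2): level 0: 22 − 0 = 22; level 1: 29 − 1 = 28; level 2: 33 − 2 = 31. low-risk stays.
medium-risk (assigned level 1): level 0: 22 − 0 = 22; level 1: 29 − 6 = 23; level 2: 33 − 12 = 21. medium-risk stays.
high-risk (assigned level 0): level 0: 22 − 0 = 22; level 1: 29 − 9 = 20; level 2: 33 − 18 = 15. high-risk stays.
Every type prefers its assigned level; separation holds.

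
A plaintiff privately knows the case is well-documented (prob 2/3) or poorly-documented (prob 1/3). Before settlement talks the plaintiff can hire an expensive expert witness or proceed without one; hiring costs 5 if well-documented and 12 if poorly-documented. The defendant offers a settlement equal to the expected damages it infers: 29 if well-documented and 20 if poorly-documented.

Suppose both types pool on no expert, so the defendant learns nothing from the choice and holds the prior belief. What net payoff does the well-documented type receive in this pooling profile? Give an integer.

26

Pooled settlement = 2/3·29 + 1/3·20 = 26.
well-documented pays no cost for no expert, so net payoff = 26.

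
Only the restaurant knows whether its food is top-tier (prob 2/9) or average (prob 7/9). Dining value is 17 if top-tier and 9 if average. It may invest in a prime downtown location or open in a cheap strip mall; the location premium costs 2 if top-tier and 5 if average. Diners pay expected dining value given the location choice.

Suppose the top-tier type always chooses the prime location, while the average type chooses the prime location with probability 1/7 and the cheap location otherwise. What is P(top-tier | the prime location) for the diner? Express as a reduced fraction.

2/3

P(the prime location) = (2/9)·1 + (7/9)·(1/7) = 1/3.
By Bayes' rule, P(top-tier | the prime location) = (2/9) / (1/3) = 2/3.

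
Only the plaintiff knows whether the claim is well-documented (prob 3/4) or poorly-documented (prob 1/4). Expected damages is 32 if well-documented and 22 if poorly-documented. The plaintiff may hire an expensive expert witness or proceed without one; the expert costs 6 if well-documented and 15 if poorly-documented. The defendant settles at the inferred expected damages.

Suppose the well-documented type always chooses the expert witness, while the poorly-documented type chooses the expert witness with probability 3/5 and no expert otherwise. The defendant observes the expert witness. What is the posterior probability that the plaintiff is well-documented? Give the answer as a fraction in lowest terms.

P(the expert witness) = (3/4)·1 + (1/4)·(3/5) = 9/10.
By Bayes' rule, P(well-documented | the expert witness) = (3/4) / (9/10) = 5/6.

5/6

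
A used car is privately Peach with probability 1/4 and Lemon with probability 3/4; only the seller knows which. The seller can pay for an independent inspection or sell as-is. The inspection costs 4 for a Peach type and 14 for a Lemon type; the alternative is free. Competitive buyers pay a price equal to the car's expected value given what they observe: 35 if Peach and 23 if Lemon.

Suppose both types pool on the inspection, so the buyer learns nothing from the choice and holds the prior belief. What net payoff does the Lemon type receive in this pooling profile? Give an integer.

12

Pooled price = 1/4·35 + 3/4·23 = 26.
Lemon pays cost 14 for the inspection, so net payoff = 26 − 14 = 12.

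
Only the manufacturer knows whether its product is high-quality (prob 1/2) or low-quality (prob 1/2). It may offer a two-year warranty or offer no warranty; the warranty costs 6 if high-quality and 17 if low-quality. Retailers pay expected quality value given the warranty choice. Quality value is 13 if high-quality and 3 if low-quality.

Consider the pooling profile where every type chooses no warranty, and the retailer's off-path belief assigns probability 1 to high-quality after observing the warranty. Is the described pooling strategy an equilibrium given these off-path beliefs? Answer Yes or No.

Yes

On path, the retailer holds the prior and pays 1/2·13 + 1/2·3 = 8. Off path (the warranty), believing high-quality, it pays 13.
high-quality: no warranty nets 8; the warranty nets 13 − 6 = 7. high-quality stays.
low-quality: no warranty nets 8; the warranty nets 13 − 17 = -4. low-quality stays.
No type deviates, so pooling is sustained.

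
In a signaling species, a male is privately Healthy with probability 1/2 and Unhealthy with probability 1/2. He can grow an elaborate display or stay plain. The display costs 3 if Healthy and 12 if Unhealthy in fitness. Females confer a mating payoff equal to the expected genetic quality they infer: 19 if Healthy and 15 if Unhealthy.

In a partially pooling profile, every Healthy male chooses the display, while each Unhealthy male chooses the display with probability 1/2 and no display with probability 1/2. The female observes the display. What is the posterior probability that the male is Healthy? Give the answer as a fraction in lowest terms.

2/3

P(the display) = (1/2)·1 + (1/2)·(1/2) = 3/4.
By Bayes' rule, P(Healthy | the display) = (1/2) / (3/4) = 2/3.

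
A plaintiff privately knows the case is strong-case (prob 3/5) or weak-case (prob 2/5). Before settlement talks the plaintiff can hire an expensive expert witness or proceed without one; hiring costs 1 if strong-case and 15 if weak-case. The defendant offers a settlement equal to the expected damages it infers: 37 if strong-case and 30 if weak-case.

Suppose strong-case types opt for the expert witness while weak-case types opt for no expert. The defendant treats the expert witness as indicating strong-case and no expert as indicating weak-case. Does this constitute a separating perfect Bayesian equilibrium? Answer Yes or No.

Under these beliefs, the expert witness earns settlement 37 and no expert earns settlement 30.
strong-case: the expert witness nets 37 − 1 = 36; no expert nets 30. strong-case prefers the expert witness.
weak-case: the expert witness nets 37 − 15 = 22; no expert nets 30. weak-case prefers no expert.
Neither type deviates, so the separating profile is an equilibrium.

Yes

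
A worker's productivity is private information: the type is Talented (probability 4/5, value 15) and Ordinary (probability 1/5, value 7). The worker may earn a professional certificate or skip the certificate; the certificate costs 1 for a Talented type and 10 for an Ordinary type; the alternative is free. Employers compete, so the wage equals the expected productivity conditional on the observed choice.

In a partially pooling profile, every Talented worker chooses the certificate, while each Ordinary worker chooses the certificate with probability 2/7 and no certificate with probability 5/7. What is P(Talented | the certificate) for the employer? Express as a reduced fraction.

14/15

P(the certificate) = (4/5)·1 + (1/5)·(2/7) = 6/7.
By Bayes' rule, P(Talented | the certificate) = (4/5) / (6/7) = 14/15.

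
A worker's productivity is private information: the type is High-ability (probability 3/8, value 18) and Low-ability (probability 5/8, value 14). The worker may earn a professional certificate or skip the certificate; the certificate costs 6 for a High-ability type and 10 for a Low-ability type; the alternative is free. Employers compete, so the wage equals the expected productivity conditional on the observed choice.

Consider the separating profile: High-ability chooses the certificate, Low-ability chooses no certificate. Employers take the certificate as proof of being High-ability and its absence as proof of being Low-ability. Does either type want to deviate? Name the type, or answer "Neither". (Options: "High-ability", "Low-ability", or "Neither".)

High-ability

The certificate pays 18; no certificate pays 14.
High-ability: assigned the certificate, nets 18 − 6 = 12; deviating to no certificate nets 14.
Low-ability: assigned no certificate, nets 14; deviating to the certificate nets 18 − 10 = 8.
The High-ability type gains 2 by deviating.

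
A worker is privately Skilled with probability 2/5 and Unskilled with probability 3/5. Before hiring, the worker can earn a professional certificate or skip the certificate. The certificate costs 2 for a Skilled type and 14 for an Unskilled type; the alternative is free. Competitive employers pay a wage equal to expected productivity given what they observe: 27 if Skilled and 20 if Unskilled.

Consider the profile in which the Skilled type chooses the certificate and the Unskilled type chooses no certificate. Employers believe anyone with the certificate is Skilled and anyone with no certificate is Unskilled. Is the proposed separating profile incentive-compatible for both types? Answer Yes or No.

Under these beliefs, the certificate earns wage 27 and no certificate earns wage 20.
Skilled: the certificate nets 27 − 2 = 25; no certificate nets 20. Skilled prefers the certificate.
Unskilled: the certificate nets 27 − 14 = 13; no certificate nets 20. Unskilled prefers no certificate.
Neither type deviates, so the separating profile is an equilibrium.

Yes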